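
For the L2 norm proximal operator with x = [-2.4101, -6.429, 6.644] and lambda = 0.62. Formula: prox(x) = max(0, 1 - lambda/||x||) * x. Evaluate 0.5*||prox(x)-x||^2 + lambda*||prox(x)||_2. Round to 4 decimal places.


Step 1: Compute ||x||.
||x|| = 9.5542
Step 2: Compute scaling factor.
scale = max(0, 1 - 0.62/9.5542) = 0.9351
Step 3: prox(x) = [-2.2537, -6.0118, 6.2129]
||prox(x)|| = 8.9342
Step 4: Proximal objective.
0.5*||prox-x||^2 = 0.1922
lambda*||prox|| = 5.5392
Total = 5.7314


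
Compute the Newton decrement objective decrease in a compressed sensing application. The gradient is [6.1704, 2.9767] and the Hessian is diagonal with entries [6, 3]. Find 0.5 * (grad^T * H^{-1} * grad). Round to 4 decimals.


Step 1: H is diagonal, so H^(-1) * g = [1.0284, 0.9922].
Step 2: g^T H^(-1) g = sum_i g_i^2 / H_ii
  = (6.1704)^2/6 + (2.9767)^2/3
  = 6.3456 + 2.9536 = 9.2992
Step 3: Objective decrease = 0.5 * g^T H^(-1) g = 4.6496


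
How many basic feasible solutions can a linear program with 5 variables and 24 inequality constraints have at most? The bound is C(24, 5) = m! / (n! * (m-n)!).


Each vertex corresponds to some choice of n active constraints out of m, so the number of vertices is at most C(m, n) = m! / (n!(m-n)!).
m = 24, n = 5
Numerator: 24 * 23 * 22 * 21 * 20
Denominator: 5! = 120
C(24, 5) = 42504


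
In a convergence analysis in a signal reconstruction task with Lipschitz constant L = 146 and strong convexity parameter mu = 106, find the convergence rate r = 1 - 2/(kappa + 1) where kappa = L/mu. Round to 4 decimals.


Step 1: Compute the condition number.
kappa = L/mu = 146/106 = 1.3774
Step 2: Compute the convergence rate.
r = 1 - 2/(kappa + 1) = 1 - 2*mu/(L + mu) = (L - mu)/(L + mu) = 40/252 = 0.1587


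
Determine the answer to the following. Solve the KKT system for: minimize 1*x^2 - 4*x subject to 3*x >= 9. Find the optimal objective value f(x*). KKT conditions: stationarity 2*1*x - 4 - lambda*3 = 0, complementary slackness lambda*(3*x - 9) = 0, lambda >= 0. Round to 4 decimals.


Step 1: Try lambda = 0 (constraint inactive).
x_unc = 4/(2*1) = 2.0
Check: 3*2.0 = 6.0 < 9 -- violated!
Step 2: Constraint must be active: 3*x = 9
x* = 9/3 = 3.0
lambda = (2*1*3.0 - 4)/3 = 0.6667
Step 3: Compute optimal value.
f(x*) = 1*3.0^2 - 4*3.0 = -3.0


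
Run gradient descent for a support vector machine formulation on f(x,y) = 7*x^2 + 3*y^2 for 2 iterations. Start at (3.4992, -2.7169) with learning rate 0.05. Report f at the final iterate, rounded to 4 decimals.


Gradient descent on f(x,y) = 7*x^2 + 3*y^2.
Starting point: (3.4992, -2.7169), alpha = 0.05
Step 1: grad_x = 2*7*3.4992 = 48.9888, grad_y = 2*3*-2.7169 = -16.3014
  x_1 = 3.4992 - 0.05*48.9888 = 1.0498
  y_1 = -2.7169 - 0.05*-16.3014 = -1.9018
Step 2: grad_x = 2*7*1.0498 = 14.6966, grad_y = 2*3*-1.9018 = -11.411
  x_2 = 1.0498 - 0.05*14.6966 = 0.3149
  y_2 = -1.9018 - 0.05*-11.411 = -1.3313
f(0.3149, -1.3313) = 7*0.3149^2 + 3*(-1.3313)^2 = 6.0112


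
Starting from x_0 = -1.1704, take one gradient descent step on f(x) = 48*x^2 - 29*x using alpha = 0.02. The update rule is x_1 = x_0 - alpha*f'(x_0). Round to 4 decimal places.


We compute the gradient at x_0 and apply the update.
f'(x) = 96*x - 29
f'(-1.1704) = 96*-1.1704 - 29 = -141.3584
x_1 = -1.1704 - 0.02*-141.3584 = 1.6568


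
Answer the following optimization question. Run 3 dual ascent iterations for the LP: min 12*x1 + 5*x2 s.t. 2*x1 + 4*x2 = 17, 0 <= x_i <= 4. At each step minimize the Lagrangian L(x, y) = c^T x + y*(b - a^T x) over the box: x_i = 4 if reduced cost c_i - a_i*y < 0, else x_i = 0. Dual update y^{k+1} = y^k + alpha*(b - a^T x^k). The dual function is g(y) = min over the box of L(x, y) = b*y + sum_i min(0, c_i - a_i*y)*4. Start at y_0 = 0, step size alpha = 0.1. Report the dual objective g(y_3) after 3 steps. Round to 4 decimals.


Dual ascent for LP: min 12*x1 + 5*x2, 2*x1 + 4*x2 = 17, 0 <= x_i <= 4
Step 1: y^k = 0.0, reduced costs: (12.0, 5.0)
  x^k = (0.0, 0.0), subgradient = b - a^T x = 17.0
  y^{k+1} = 0.0 + 0.1*17.0 = 1.7
Step 2: y^k = 1.7, reduced costs: (8.6, -1.8)
  x^k = (0.0, 4.0), subgradient = b - a^T x = 1.0
  y^{k+1} = 1.7 + 0.1*1.0 = 1.8
Step 3: y^k = 1.8, reduced costs: (8.4, -2.2)
  x^k = (0.0, 4.0), subgradient = b - a^T x = 1.0
  y^{k+1} = 1.8 + 0.1*1.0 = 1.9
Dual objective at y_3 = 1.9: reduced costs (8.2, -2.6), box minimizer x = (0.0, 4.0)
g(y_3) = b*y + (c1 - a1*y)*x1 + (c2 - a2*y)*x2 = 17*1.9 + 8.2*0.0 + (-2.6)*4.0 = 32.3 + 0.0 - 10.4 = 21.9


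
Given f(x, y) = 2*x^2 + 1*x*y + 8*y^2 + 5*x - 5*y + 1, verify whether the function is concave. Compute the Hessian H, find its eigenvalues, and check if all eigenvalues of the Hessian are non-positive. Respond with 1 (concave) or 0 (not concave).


The Hessian of f(x,y) = 2*x^2 + 1*x*y + 8*y^2 + 5*x - 5*y + 1 is:
H = [[4, 1], [1, 16]]
Trace = 4 + 16 = 20
Determinant = 4*16 - (1)^2 = 63
Discriminant = (20)^2 - 4*63 = 148.0
Eigenvalues: lambda_1 = 3.9172, lambda_2 = 16.0828
The function is not concave.

0


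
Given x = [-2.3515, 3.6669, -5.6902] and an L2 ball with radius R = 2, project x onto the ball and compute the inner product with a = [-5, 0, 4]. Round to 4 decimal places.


Step 1: Compute ||x|| (intermediates to 6 decimals).
||x|| = sqrt((-2.3515)^2 + 3.6669^2 + (-5.6902)^2) = 7.166176
Step 2: Project.
Since ||x|| > R, scale = R/||x|| = 2/7.166176 = 0.279089, proj(x) = scale * x
proj(x) = [-0.656278, 1.023391, -1.588072]
Step 3: Dot product.
a^T * proj(x) = -5*(-0.656278) + 0*1.023391 + 4*(-1.588072) = -3.0709


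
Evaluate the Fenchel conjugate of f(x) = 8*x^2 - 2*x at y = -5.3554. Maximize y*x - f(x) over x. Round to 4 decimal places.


f*(y) = sup_x {y*x - a*x^2 - b*x} = sup_x {(y-b)*x - a*x^2}
FOC: (y - b) - 2a*x = 0 => x* = (y - b)/(2a)
x* = (-5.3554 + 2)/(2*8) = -0.2097
f*(-5.3554) = (y-b)^2/(4a) = (-5.3554 + 2)^2/(4*8)
= 11.2587/32 = 0.3518


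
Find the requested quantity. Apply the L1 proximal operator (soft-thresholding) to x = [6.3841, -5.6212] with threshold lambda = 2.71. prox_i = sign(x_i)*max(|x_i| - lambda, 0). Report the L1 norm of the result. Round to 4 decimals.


Soft-thresholding with lambda = 2.71:
prox(6.3841) = sign(6.3841)*max(|6.3841| - 2.71, 0) = 3.6741
prox(-5.6212) = sign(-5.6212)*max(|-5.6212| - 2.71, 0) = -2.9112
prox(x) = [3.6741, -2.9112]
||prox(x)||_1 = 3.6741 + 2.9112 = 6.5853


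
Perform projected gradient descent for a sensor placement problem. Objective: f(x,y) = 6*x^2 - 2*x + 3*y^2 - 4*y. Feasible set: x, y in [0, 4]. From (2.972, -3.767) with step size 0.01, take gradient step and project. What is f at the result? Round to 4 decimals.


Step 1: Compute gradient at (2.972, -3.767).
grad_x = 2*6*2.972 - 2 = 33.664
grad_y = 2*3*-3.767 - 4 = -26.602
Step 2: Gradient step.
x_raw = 2.972 - 0.01*33.664 = 2.6354
y_raw = -3.767 - 0.01*-26.602 = -3.501
Step 3: Project onto [0, 4].
x_proj = clip(2.6354) = 2.6354
y_proj = clip(-3.501) = 0.0
Step 4: Evaluate f.
f(2.6354, 0.0) = 36.4


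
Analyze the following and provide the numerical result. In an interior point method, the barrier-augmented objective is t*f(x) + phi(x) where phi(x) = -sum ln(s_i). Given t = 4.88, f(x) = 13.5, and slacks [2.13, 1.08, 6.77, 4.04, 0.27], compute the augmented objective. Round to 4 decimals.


Step 1: Compute log-barrier.
ln values: [0.7561, 0.077, 1.9125, 1.3962, -1.3093]
phi = -(0.7561 + 0.077 + 1.9125 + 1.3962 - 1.3093) = -2.8325
Step 2: Compute augmented objective.
t*f(x) = 4.88*13.5 = 65.88
Total = 65.88 - 2.8325 = 63.0475


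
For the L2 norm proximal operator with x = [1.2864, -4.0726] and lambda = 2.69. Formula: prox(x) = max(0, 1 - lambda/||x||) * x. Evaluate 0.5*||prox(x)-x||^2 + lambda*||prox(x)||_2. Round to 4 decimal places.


Step 1: Compute ||x||.
||x|| = 4.2709
Step 2: Compute scaling factor.
scale = max(0, 1 - 2.69/4.2709) = 0.3702
Step 3: prox(x) = [0.4762, -1.5075]
||prox(x)|| = 1.5809
Step 4: Proximal objective.
0.5*||prox-x||^2 = 3.6181
lambda*||prox|| = 4.2526
Total = 7.8708


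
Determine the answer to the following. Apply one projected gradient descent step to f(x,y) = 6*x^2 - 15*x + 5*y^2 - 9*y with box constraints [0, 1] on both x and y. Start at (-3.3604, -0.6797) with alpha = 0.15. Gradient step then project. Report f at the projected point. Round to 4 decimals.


Step 1: Compute gradient at (-3.3604, -0.6797).
grad_x = 2*6*-3.3604 - 15 = -55.3248
grad_y = 2*5*-0.6797 - 9 = -15.797
Step 2: Gradient step.
x_raw = -3.3604 - 0.15*-55.3248 = 4.9383
y_raw = -0.6797 - 0.15*-15.797 = 1.6899
Step 3: Project onto [0, 1].
x_proj = clip(4.9383) = 1.0
y_proj = clip(1.6899) = 1.0
Step 4: Evaluate f.
f(1.0, 1.0) = -13.0


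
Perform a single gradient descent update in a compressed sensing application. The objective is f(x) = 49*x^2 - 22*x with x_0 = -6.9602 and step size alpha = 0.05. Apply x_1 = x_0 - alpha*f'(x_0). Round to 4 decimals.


We compute the gradient at x_0 and apply the update.
f'(x) = 98*x - 22
f'(-6.9602) = 98*-6.9602 - 22 = -704.0996
x_1 = -6.9602 - 0.05*-704.0996 = 28.2448


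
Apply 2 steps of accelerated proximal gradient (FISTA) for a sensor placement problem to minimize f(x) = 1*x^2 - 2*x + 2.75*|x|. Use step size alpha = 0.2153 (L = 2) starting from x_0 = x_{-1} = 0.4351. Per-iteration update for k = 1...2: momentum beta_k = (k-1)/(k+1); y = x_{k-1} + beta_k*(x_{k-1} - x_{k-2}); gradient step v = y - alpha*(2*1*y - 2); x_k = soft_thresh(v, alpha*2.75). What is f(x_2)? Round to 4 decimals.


FISTA on f(x) = 1*x^2 - 2*x + 2.75*|x|
L = 2, alpha = 0.2153
Iteration 1: beta = 0.0, y = 0.4351 + 0.0*(0.4351 - 0.4351) = 0.4351
  grad(y) = -1.1298, v = y - alpha*grad = 0.6783
  prox(v) = soft_thresh(0.6783, 0.5921) = 0.0863
Iteration 2: beta = 0.3333, y = 0.0863 + 0.3333*(0.0863 - 0.4351) = -0.03
  grad(y) = -2.06, v = y - alpha*grad = 0.4135
  prox(v) = soft_thresh(0.4135, 0.5921) = 0.0
f(x_2) = 1*0.0^2 - 2*0.0 + 2.75*|0.0| = 0.0


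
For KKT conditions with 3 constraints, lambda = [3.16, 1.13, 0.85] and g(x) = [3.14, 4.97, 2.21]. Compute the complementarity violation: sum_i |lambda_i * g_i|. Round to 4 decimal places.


KKT complementary slackness check:
lambda_1 * g_1 = 3.16 * 3.14 = 9.9224
lambda_2 * g_2 = 1.13 * 4.97 = 5.6161
lambda_3 * g_3 = 0.85 * 2.21 = 1.8785
Total violation = 9.9224 + 5.6161 + 1.8785 = 17.417


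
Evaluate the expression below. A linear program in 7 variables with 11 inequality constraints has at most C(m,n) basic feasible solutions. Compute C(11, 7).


Each vertex corresponds to some choice of n active constraints out of m, so the number of vertices is at most C(m, n) = m! / (n!(m-n)!).
m = 11, n = 7
Numerator: 11 * 10 * 9 * 8 * 7 * 6 * 5
Denominator: 7! = 5040
C(11, 7) = 330


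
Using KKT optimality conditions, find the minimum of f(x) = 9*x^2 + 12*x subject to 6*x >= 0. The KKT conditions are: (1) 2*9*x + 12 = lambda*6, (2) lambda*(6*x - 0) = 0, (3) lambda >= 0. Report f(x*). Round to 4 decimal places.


Step 1: Try lambda = 0 (constraint inactive).
x_unc = -12/(2*9) = -0.6667
Check: 6*-0.6667 = -4.0002 < 0 -- violated!
Step 2: Constraint must be active: 6*x = 0
x* = 0/6 = 0.0
lambda = (2*9*0.0 + 12)/6 = 2.0
Step 3: Compute optimal value.
f(x*) = 9*0.0^2 + 12*0.0 = 0.0


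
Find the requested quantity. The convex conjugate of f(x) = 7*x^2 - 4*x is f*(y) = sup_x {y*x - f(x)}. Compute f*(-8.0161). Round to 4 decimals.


f*(y) = sup_x {y*x - a*x^2 - b*x} = sup_x {(y-b)*x - a*x^2}
FOC: (y - b) - 2a*x = 0 => x* = (y - b)/(2a)
x* = (-8.0161 + 4)/(2*7) = -0.2869
f*(-8.0161) = (y-b)^2/(4a) = (-8.0161 + 4)^2/(4*7)
= 16.1291/28 = 0.576


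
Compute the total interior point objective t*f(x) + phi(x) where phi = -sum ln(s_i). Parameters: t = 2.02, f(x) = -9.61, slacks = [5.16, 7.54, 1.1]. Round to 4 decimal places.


Step 1: Compute log-barrier.
ln values: [1.6409, 2.0202, 0.0953]
phi = -(1.6409 + 2.0202 + 0.0953) = -3.7565
Step 2: Compute augmented objective.
t*f(x) = 2.02*-9.61 = -19.4122
Total = -19.4122 - 3.7565 = -23.1687


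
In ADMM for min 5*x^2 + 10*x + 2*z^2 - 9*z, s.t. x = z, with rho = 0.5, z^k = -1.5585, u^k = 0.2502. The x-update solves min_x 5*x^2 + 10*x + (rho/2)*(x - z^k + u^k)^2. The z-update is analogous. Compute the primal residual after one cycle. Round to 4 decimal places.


ADMM iteration with rho = 0.5, z^k = -1.5585, u^k = 0.2502
Step 1: x-update.
Minimize 5*x^2 + 10*x + (0.5/2)*(x + 1.5585 + 0.2502)^2
FOC: (2*5 + 0.5)*x = -10 + 0.5*(-1.5585 - 0.2502)
x^{k+1} = -1.0385
Step 2: z-update.
Minimize 2*z^2 - 9*z + (0.5/2)*(-1.0385 - z + 0.2502)^2
FOC: (2*2 + 0.5)*z = 9 + 0.5*(-1.0385 + 0.2502)
z^{k+1} = 1.9124
Step 3: u-update.
u^{k+1} = 0.2502 - 1.0385 - 1.9124 = -2.7007
Step 4: Primal residual = |-1.0385 - 1.9124| = 2.9509


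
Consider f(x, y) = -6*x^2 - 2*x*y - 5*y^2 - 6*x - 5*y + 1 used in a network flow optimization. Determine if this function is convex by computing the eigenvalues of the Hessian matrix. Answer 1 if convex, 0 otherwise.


The Hessian of f(x,y) = -6*x^2 - 2*x*y - 5*y^2 - 6*x - 5*y + 1 is:
H = [[-12, -2], [-2, -10]]
Trace = -12 - 10 = -22
Determinant = -12*-10 - (-2)^2 = 116
Discriminant = (-22)^2 - 4*116 = 20.0
Eigenvalues: lambda_1 = -13.2361, lambda_2 = -8.7639
The function is not convex.

0


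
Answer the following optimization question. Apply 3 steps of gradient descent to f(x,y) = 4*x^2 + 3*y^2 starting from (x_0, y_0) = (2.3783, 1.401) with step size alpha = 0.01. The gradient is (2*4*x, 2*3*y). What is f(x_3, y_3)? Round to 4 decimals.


Gradient descent on f(x,y) = 4*x^2 + 3*y^2.
Starting point: (2.3783, 1.401), alpha = 0.01
Step 1: grad_x = 2*4*2.3783 = 19.0264, grad_y = 2*3*1.401 = 8.406
  x_1 = 2.3783 - 0.01*19.0264 = 2.188
  y_1 = 1.401 - 0.01*8.406 = 1.3169
Step 2: grad_x = 2*4*2.188 = 17.5043, grad_y = 2*3*1.3169 = 7.9016
  x_2 = 2.188 - 0.01*17.5043 = 2.013
  y_2 = 1.3169 - 0.01*7.9016 = 1.2379
Step 3: grad_x = 2*4*2.013 = 16.1039, grad_y = 2*3*1.2379 = 7.4275
  x_3 = 2.013 - 0.01*16.1039 = 1.852
  y_3 = 1.2379 - 0.01*7.4275 = 1.1636
f(1.852, 1.1636) = 4*1.852^2 + 3*1.1636^2 = 17.7812


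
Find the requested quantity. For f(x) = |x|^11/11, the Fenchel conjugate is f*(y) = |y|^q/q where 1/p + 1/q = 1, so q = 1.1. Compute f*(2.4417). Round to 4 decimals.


The conjugate exponent q satisfies 1/p + 1/q = 1.
p = 11, so q = 11/(11 - 1) = 1.1
|y|^q = 2.4417^1.1 = 2.6697
f*(2.4417) = 2.6697 / 1.1 = 2.427


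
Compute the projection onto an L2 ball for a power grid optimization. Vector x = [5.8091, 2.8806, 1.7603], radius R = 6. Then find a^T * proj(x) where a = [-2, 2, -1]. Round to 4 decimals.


Step 1: Compute ||x|| (intermediates to 6 decimals).
||x|| = sqrt(5.8091^2 + 2.8806^2 + 1.7603^2) = 6.718791
Step 2: Project.
Since ||x|| > R, scale = R/||x|| = 6/6.718791 = 0.893018, proj(x) = scale * x
proj(x) = [5.187631, 2.572428, 1.57198]
Step 3: Dot product.
a^T * proj(x) = -2*5.187631 + 2*2.572428 - 1*1.57198 = -6.8024


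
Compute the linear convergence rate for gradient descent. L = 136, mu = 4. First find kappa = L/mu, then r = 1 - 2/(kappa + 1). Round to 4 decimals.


Step 1: Compute the condition number.
kappa = L/mu = 136/4 = 34.0
Step 2: Compute the convergence rate.
r = 1 - 2/(kappa + 1) = 1 - 2*mu/(L + mu) = (L - mu)/(L + mu) = 132/140 = 0.9429


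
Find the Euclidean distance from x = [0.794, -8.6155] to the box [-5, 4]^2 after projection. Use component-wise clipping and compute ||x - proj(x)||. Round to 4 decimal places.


Project each component onto [-5, 4].
clip(0.794) = 0.794, clip(-8.6155) = -5.0
Projection = [0.794, -5.0]
Squared diffs: [0.0, 13.0718]
Distance = sqrt(13.0718) = 3.6155


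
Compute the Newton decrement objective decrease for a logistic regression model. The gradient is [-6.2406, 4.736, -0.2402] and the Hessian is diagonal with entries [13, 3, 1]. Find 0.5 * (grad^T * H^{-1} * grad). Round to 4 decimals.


Step 1: H is diagonal, so H^(-1) * g = [-0.48, 1.5787, -0.2402].
Step 2: g^T H^(-1) g = sum_i g_i^2 / H_ii
  = (-6.2406)^2/13 + (4.736)^2/3 + (-0.2402)^2/1
  = 2.9958 + 7.4766 + 0.0577 = 10.53
Step 3: Objective decrease = 0.5 * g^T H^(-1) g = 5.265


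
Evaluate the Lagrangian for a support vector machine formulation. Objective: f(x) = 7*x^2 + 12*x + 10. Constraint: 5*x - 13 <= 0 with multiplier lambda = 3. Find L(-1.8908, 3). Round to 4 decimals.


Step 1: Evaluate f(x).
f(-1.8908) = 7*(-1.8908)^2 + 12*(-1.8908) + 10 = 12.3363
Step 2: Evaluate g(x).
g(-1.8908) = 5*-1.8908 - 13 = -22.454
Step 3: Compute Lagrangian.
L = 12.3363 + 3*-22.454 = -55.0257


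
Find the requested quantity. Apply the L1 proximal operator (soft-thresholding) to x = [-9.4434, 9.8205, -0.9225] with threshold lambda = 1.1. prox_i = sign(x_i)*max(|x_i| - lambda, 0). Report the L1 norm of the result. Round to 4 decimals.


Soft-thresholding with lambda = 1.1:
prox(-9.4434) = sign(-9.4434)*max(|-9.4434| - 1.1, 0) = -8.3434
prox(9.8205) = sign(9.8205)*max(|9.8205| - 1.1, 0) = 8.7205
prox(-0.9225) = sign(-0.9225)*max(|-0.9225| - 1.1, 0) = 0.0
prox(x) = [-8.3434, 8.7205, 0.0]
||prox(x)||_1 = 8.3434 + 8.7205 + 0.0 = 17.0639


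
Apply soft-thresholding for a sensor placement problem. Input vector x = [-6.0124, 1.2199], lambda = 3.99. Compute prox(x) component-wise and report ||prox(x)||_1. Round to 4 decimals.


Soft-thresholding with lambda = 3.99:
prox(-6.0124) = sign(-6.0124)*max(|-6.0124| - 3.99, 0) = -2.0224
prox(1.2199) = sign(1.2199)*max(|1.2199| - 3.99, 0) = 0.0
prox(x) = [-2.0224, 0.0]
||prox(x)||_1 = 2.0224 + 0.0 = 2.0224


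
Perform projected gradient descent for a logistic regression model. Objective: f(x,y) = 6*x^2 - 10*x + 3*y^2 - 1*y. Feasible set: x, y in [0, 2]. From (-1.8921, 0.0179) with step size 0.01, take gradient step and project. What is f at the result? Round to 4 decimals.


Step 1: Compute gradient at (-1.8921, 0.0179).
grad_x = 2*6*-1.8921 - 10 = -32.7052
grad_y = 2*3*0.0179 - 1 = -0.8926
Step 2: Gradient step.
x_raw = -1.8921 - 0.01*-32.7052 = -1.565
y_raw = 0.0179 - 0.01*-0.8926 = 0.0268
Step 3: Project onto [0, 2].
x_proj = clip(-1.565) = 0.0
y_proj = clip(0.0268) = 0.0268
Step 4: Evaluate f.
f(0.0, 0.0268) = -0.0247


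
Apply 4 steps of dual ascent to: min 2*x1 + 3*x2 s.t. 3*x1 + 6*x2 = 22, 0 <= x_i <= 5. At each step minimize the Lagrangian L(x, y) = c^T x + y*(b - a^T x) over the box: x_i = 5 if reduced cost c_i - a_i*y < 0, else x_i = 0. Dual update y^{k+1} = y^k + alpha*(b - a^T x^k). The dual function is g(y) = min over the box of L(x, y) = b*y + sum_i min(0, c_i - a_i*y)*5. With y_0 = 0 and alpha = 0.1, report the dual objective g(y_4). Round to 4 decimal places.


Dual ascent for LP: min 2*x1 + 3*x2, 3*x1 + 6*x2 = 22, 0 <= x_i <= 5
Step 1: y^k = 0.0, reduced costs: (2.0, 3.0)
  x^k = (0.0, 0.0), subgradient = b - a^T x = 22.0
  y^{k+1} = 0.0 + 0.1*22.0 = 2.2
Step 2: y^k = 2.2, reduced costs: (-4.6, -10.2)
  x^k = (5.0, 5.0), subgradient = b - a^T x = -23.0
  y^{k+1} = 2.2 + 0.1*-23.0 = -0.1
Step 3: y^k = -0.1, reduced costs: (2.3, 3.6)
  x^k = (0.0, 0.0), subgradient = b - a^T x = 22.0
  y^{k+1} = -0.1 + 0.1*22.0 = 2.1
Step 4: y^k = 2.1, reduced costs: (-4.3, -9.6)
  x^k = (5.0, 5.0), subgradient = b - a^T x = -23.0
  y^{k+1} = 2.1 + 0.1*-23.0 = -0.2
Dual objective at y_4 = -0.2: reduced costs (2.6, 4.2), box minimizer x = (0.0, 0.0)
g(y_4) = b*y + (c1 - a1*y)*x1 + (c2 - a2*y)*x2 = 22*(-0.2) + 2.6*0.0 + 4.2*0.0 = -4.4 + 0.0 + 0.0 = -4.4


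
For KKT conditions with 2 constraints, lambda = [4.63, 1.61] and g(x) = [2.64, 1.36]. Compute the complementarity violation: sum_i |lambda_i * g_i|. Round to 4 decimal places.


KKT complementary slackness check:
lambda_1 * g_1 = 4.63 * 2.64 = 12.2232
lambda_2 * g_2 = 1.61 * 1.36 = 2.1896
Total violation = 12.2232 + 2.1896 = 14.4128


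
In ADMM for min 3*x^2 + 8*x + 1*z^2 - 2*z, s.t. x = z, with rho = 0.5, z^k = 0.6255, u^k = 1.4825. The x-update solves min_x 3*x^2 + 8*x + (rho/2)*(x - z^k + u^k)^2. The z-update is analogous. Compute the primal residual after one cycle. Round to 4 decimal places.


ADMM iteration with rho = 0.5, z^k = 0.6255, u^k = 1.4825
Step 1: x-update.
Minimize 3*x^2 + 8*x + (0.5/2)*(x - 0.6255 + 1.4825)^2
FOC: (2*3 + 0.5)*x = -8 + 0.5*(0.6255 - 1.4825)
x^{k+1} = -1.2967
Step 2: z-update.
Minimize 1*z^2 - 2*z + (0.5/2)*(-1.2967 - z + 1.4825)^2
FOC: (2*1 + 0.5)*z = 2 + 0.5*(-1.2967 + 1.4825)
z^{k+1} = 0.8372
Step 3: u-update.
u^{k+1} = 1.4825 - 1.2967 - 0.8372 = -0.6514
Step 4: Primal residual = |-1.2967 - 0.8372| = 2.1339


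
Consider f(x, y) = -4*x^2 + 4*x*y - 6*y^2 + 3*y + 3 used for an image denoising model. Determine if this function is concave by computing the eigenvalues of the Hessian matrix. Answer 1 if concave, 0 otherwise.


The Hessian of f(x,y) = -4*x^2 + 4*x*y - 6*y^2 + 3*y + 3 is:
H = [[-8, 4], [4, -12]]
Trace = -8 - 12 = -20
Determinant = -8*-12 - (4)^2 = 80
Discriminant = (-20)^2 - 4*80 = 80.0
Eigenvalues: lambda_1 = -14.4721, lambda_2 = -5.5279
The function is concave.

1


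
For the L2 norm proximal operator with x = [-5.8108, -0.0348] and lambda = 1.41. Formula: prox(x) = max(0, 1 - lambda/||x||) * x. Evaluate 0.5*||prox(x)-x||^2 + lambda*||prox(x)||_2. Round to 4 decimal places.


Step 1: Compute ||x||.
||x|| = 5.8109
Step 2: Compute scaling factor.
scale = max(0, 1 - 1.41/5.8109) = 0.7574
Step 3: prox(x) = [-4.4008, -0.0264]
||prox(x)|| = 4.4009
Step 4: Proximal objective.
0.5*||prox-x||^2 = 0.9941
lambda*||prox|| = 6.2053
Total = 7.1993


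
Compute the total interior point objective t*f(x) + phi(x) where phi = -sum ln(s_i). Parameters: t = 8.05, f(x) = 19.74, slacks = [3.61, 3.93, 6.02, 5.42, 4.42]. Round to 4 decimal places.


Step 1: Compute log-barrier.
ln values: [1.2837, 1.3686, 1.7951, 1.6901, 1.4861]
phi = -(1.2837 + 1.3686 + 1.7951 + 1.6901 + 1.4861) = -7.6237
Step 2: Compute augmented objective.
t*f(x) = 8.05*19.74 = 158.907
Total = 158.907 - 7.6237 = 151.2833


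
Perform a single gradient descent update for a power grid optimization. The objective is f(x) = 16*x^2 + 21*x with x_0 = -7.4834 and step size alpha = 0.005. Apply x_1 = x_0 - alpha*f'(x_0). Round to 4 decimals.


We compute the gradient at x_0 and apply the update.
f'(x) = 32*x + 21
f'(-7.4834) = 32*-7.4834 + 21 = -218.4688
x_1 = -7.4834 - 0.005*-218.4688 = -6.3911


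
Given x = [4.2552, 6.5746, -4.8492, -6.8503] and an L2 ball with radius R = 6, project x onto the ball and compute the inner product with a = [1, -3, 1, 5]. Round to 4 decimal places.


Step 1: Compute ||x|| (intermediates to 6 decimals).
||x|| = sqrt(4.2552^2 + 6.5746^2 + (-4.8492)^2 + (-6.8503)^2) = 11.479261
Step 2: Project.
Since ||x|| > R, scale = R/||x|| = 6/11.479261 = 0.522682, proj(x) = scale * x
proj(x) = [2.224116, 3.436425, -2.53459, -3.580529]
Step 3: Dot product.
a^T * proj(x) = 1*2.224116 - 3*3.436425 + 1*(-2.53459) + 5*(-3.580529) = -28.5224


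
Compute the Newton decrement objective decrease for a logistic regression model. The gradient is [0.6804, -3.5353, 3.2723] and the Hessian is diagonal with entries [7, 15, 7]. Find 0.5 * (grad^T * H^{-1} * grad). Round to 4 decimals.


Step 1: H is diagonal, so H^(-1) * g = [0.0972, -0.2357, 0.4675].
Step 2: g^T H^(-1) g = sum_i g_i^2 / H_ii
  = (0.6804)^2/7 + (-3.5353)^2/15 + (3.2723)^2/7
  = 0.0661 + 0.8332 + 1.5297 = 2.4291
Step 3: Objective decrease = 0.5 * g^T H^(-1) g = 1.2145


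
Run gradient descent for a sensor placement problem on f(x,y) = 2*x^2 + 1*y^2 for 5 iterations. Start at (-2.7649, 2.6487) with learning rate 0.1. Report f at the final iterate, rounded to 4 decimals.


Gradient descent on f(x,y) = 2*x^2 + 1*y^2.
Starting point: (-2.7649, 2.6487), alpha = 0.1
Step 1: grad_x = 2*2*-2.7649 = -11.0596, grad_y = 2*1*2.6487 = 5.2974
  x_1 = -2.7649 - 0.1*-11.0596 = -1.6589
  y_1 = 2.6487 - 0.1*5.2974 = 2.119
Step 2: grad_x = 2*2*-1.6589 = -6.6358, grad_y = 2*1*2.119 = 4.2379
  x_2 = -1.6589 - 0.1*-6.6358 = -0.9954
  y_2 = 2.119 - 0.1*4.2379 = 1.6952
Step 3: grad_x = 2*2*-0.9954 = -3.9815, grad_y = 2*1*1.6952 = 3.3903
  x_3 = -0.9954 - 0.1*-3.9815 = -0.5972
  y_3 = 1.6952 - 0.1*3.3903 = 1.3561
Step 4: grad_x = 2*2*-0.5972 = -2.3889, grad_y = 2*1*1.3561 = 2.7123
  x_4 = -0.5972 - 0.1*-2.3889 = -0.3583
  y_4 = 1.3561 - 0.1*2.7123 = 1.0849
Step 5: grad_x = 2*2*-0.3583 = -1.4333, grad_y = 2*1*1.0849 = 2.1698
  x_5 = -0.3583 - 0.1*-1.4333 = -0.215
  y_5 = 1.0849 - 0.1*2.1698 = 0.8679
f(-0.215, 0.8679) = 2*(-0.215)^2 + 1*0.8679^2 = 0.8457


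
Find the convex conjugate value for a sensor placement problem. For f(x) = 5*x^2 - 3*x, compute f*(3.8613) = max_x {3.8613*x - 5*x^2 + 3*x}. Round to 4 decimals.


f*(y) = sup_x {y*x - a*x^2 - b*x} = sup_x {(y-b)*x - a*x^2}
FOC: (y - b) - 2a*x = 0 => x* = (y - b)/(2a)
x* = (3.8613 + 3)/(2*5) = 0.6861
f*(3.8613) = (y-b)^2/(4a) = (3.8613 + 3)^2/(4*5)
= 47.0774/20 = 2.3539


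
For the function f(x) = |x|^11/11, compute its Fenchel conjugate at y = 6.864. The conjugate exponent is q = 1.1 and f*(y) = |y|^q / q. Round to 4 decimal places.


The conjugate exponent q satisfies 1/p + 1/q = 1.
p = 11, so q = 11/(11 - 1) = 1.1
|y|^q = 6.864^1.1 = 8.3221
f*(6.864) = 8.3221 / 1.1 = 7.5656


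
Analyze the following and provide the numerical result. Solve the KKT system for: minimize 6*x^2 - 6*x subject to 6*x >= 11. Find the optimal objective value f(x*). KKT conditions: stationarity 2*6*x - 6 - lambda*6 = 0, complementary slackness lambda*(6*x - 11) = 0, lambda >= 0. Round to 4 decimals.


Step 1: Try lambda = 0 (constraint inactive).
x_unc = 6/(2*6) = 0.5
Check: 6*0.5 = 3.0 < 11 -- violated!
Step 2: Constraint must be active: 6*x = 11
x* = 11/6 = 1.8333 (rounded; the exact value 11/6 is used below)
lambda = (2*6*(11/6) - 6)/6 = 2.6667
Step 3: Compute optimal value.
f(x*) = 6*(11/6)^2 - 6*(11/6) = 9.1667


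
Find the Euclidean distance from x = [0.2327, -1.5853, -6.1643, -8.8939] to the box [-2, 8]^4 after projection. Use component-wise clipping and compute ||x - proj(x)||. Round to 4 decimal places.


Project each component onto [-2, 8].
clip(0.2327) = 0.2327, clip(-1.5853) = -1.5853, clip(-6.1643) = -2.0, clip(-8.8939) = -2.0
Projection = [0.2327, -1.5853, -2.0, -2.0]
Squared diffs: [0.0, 0.0, 17.3414, 47.5259]
Distance = sqrt(64.8673) = 8.054


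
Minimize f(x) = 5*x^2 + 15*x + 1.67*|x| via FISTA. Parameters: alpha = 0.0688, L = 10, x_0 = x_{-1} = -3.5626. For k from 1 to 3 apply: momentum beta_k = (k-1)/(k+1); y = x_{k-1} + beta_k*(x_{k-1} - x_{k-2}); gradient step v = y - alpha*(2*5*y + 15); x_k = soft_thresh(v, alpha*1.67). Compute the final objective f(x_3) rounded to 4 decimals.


FISTA on f(x) = 5*x^2 + 15*x + 1.67*|x|
L = 10, alpha = 0.0688
Iteration 1: beta = 0.0, y = -3.5626 + 0.0*(-3.5626 + 3.5626) = -3.5626
  grad(y) = -20.626, v = y - alpha*grad = -2.1435
  prox(v) = soft_thresh(-2.1435, 0.1149) = -2.0286
Iteration 2: beta = 0.3333, y = -2.0286 + 0.3333*(-2.0286 + 3.5626) = -1.5173
  grad(y) = -0.1731, v = y - alpha*grad = -1.5054
  prox(v) = soft_thresh(-1.5054, 0.1149) = -1.3905
Iteration 3: beta = 0.5, y = -1.3905 + 0.5*(-1.3905 + 2.0286) = -1.0714
  grad(y) = 4.2856, v = y - alpha*grad = -1.3663
  prox(v) = soft_thresh(-1.3663, 0.1149) = -1.2514
f(x_3) = 5*(-1.2514)^2 + 15*(-1.2514) + 1.67*|-1.2514| = -8.8511


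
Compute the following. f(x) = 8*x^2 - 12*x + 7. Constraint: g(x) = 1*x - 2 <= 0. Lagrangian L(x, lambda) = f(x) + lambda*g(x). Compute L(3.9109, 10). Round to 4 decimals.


Step 1: Evaluate f(x).
f(3.9109) = 8*3.9109^2 - 12*3.9109 + 7 = 82.4303
Step 2: Evaluate g(x).
g(3.9109) = 1*3.9109 - 2 = 1.9109
Step 3: Compute Lagrangian.
L = 82.4303 + 10*1.9109 = 101.5393


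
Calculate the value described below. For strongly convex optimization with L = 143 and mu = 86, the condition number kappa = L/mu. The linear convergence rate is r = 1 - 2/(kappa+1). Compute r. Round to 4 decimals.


Step 1: Compute the condition number.
kappa = L/mu = 143/86 = 1.6628
Step 2: Compute the convergence rate.
r = 1 - 2/(kappa + 1) = 1 - 2*mu/(L + mu) = (L - mu)/(L + mu) = 57/229 = 0.2489


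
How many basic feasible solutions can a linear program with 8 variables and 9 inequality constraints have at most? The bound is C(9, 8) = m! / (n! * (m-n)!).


Each vertex corresponds to some choice of n active constraints out of m, so the number of vertices is at most C(m, n) = m! / (n!(m-n)!).
m = 9, n = 8
Numerator: 9 * 8 * 7 * 6 * 5 * 4 * 3 * 2
Denominator: 8! = 40320
C(9, 8) = 9


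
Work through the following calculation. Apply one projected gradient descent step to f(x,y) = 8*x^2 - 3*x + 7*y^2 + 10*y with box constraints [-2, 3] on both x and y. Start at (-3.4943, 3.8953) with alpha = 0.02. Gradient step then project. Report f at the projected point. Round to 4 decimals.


Step 1: Compute gradient at (-3.4943, 3.8953).
grad_x = 2*8*-3.4943 - 3 = -58.9088
grad_y = 2*7*3.8953 + 10 = 64.5342
Step 2: Gradient step.
x_raw = -3.4943 - 0.02*-58.9088 = -2.3161
y_raw = 3.8953 - 0.02*64.5342 = 2.6046
Step 3: Project onto [-2, 3].
x_proj = clip(-2.3161) = -2.0
y_proj = clip(2.6046) = 2.6046
Step 4: Evaluate f.
f(-2.0, 2.6046) = 111.5343


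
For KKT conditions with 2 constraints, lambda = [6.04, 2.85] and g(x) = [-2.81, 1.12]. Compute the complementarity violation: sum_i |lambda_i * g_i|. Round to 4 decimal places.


KKT complementary slackness check:
lambda_1 * g_1 = 6.04 * -2.81 = -16.9724
lambda_2 * g_2 = 2.85 * 1.12 = 3.192
Total violation = 16.9724 + 3.192 = 20.1644


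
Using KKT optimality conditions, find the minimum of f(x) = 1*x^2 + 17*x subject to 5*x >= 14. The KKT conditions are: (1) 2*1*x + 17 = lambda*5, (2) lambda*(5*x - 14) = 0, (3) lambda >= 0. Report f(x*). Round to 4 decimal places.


Step 1: Try lambda = 0 (constraint inactive).
x_unc = -17/(2*1) = -8.5
Check: 5*-8.5 = -42.5 < 14 -- violated!
Step 2: Constraint must be active: 5*x = 14
x* = 14/5 = 2.8
lambda = (2*1*2.8 + 17)/5 = 4.52
Step 3: Compute optimal value.
f(x*) = 1*2.8^2 + 17*2.8 = 55.44


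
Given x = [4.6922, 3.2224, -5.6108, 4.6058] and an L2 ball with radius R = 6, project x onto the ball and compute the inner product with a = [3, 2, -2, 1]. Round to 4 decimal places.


Step 1: Compute ||x|| (intermediates to 6 decimals).
||x|| = sqrt(4.6922^2 + 3.2224^2 + (-5.6108)^2 + 4.6058^2) = 9.224699
Step 2: Project.
Since ||x|| > R, scale = R/||x|| = 6/9.224699 = 0.650428, proj(x) = scale * x
proj(x) = [3.051938, 2.095939, -3.649421, 2.995741]
Step 3: Dot product.
a^T * proj(x) = 3*3.051938 + 2*2.095939 - 2*(-3.649421) + 1*2.995741 = 23.6423


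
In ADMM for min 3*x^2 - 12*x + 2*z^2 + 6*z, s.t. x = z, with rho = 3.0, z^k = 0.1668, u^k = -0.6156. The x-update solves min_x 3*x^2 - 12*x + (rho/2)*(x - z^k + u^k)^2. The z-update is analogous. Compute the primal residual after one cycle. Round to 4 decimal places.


ADMM iteration with rho = 3.0, z^k = 0.1668, u^k = -0.6156
Step 1: x-update.
Minimize 3*x^2 - 12*x + (3.0/2)*(x - 0.1668 - 0.6156)^2
FOC: (2*3 + 3.0)*x = 12 + 3.0*(0.1668 + 0.6156)
x^{k+1} = 1.5941
Step 2: z-update.
Minimize 2*z^2 + 6*z + (3.0/2)*(1.5941 - z - 0.6156)^2
FOC: (2*2 + 3.0)*z = -6 + 3.0*(1.5941 - 0.6156)
z^{k+1} = -0.4378
Step 3: u-update.
u^{k+1} = -0.6156 + 1.5941 + 0.4378 = 1.4163
Step 4: Primal residual = |1.5941 + 0.4378| = 2.0319


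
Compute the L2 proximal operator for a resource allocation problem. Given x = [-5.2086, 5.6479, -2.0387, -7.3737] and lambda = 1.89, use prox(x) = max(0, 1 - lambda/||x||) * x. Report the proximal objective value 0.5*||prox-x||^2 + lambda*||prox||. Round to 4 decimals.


Step 1: Compute ||x||.
||x|| = 10.8423
Step 2: Compute scaling factor.
scale = max(0, 1 - 1.89/10.8423) = 0.8257
Step 3: prox(x) = [-4.3007, 4.6634, -1.6833, -6.0883]
||prox(x)|| = 8.9523
Step 4: Proximal objective.
0.5*||prox-x||^2 = 1.7861
lambda*||prox|| = 16.9198
Total = 18.7059


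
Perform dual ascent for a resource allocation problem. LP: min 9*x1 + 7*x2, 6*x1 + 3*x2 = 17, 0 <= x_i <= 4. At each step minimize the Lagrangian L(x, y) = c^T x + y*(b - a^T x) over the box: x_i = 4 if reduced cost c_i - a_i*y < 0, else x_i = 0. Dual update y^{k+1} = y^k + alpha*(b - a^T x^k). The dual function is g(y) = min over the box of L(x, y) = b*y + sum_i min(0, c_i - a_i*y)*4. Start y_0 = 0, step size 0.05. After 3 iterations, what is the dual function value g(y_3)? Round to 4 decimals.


Dual ascent for LP: min 9*x1 + 7*x2, 6*x1 + 3*x2 = 17, 0 <= x_i <= 4
Step 1: y^k = 0.0, reduced costs: (9.0, 7.0)
  x^k = (0.0, 0.0), subgradient = b - a^T x = 17.0
  y^{k+1} = 0.0 + 0.05*17.0 = 0.85
Step 2: y^k = 0.85, reduced costs: (3.9, 4.45)
  x^k = (0.0, 0.0), subgradient = b - a^T x = 17.0
  y^{k+1} = 0.85 + 0.05*17.0 = 1.7
Step 3: y^k = 1.7, reduced costs: (-1.2, 1.9)
  x^k = (4.0, 0.0), subgradient = b - a^T x = -7.0
  y^{k+1} = 1.7 + 0.05*-7.0 = 1.35
Dual objective at y_3 = 1.35: reduced costs (0.9, 2.95), box minimizer x = (0.0, 0.0)
g(y_3) = b*y + (c1 - a1*y)*x1 + (c2 - a2*y)*x2 = 17*1.35 + 0.9*0.0 + 2.95*0.0 = 22.95 + 0.0 + 0.0 = 22.95


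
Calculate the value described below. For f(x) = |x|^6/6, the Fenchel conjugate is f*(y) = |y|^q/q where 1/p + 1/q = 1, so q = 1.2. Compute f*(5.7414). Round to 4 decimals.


The conjugate exponent q satisfies 1/p + 1/q = 1.
p = 6, so q = 6/(6 - 1) = 1.2
|y|^q = 5.7414^1.2 = 8.1437
f*(5.7414) = 8.1437 / 1.2 = 6.7864


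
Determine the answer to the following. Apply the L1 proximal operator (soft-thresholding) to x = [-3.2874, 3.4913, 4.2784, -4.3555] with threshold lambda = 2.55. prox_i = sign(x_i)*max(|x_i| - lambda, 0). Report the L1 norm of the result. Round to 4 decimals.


Soft-thresholding with lambda = 2.55:
prox(-3.2874) = sign(-3.2874)*max(|-3.2874| - 2.55, 0) = -0.7374
prox(3.4913) = sign(3.4913)*max(|3.4913| - 2.55, 0) = 0.9413
prox(4.2784) = sign(4.2784)*max(|4.2784| - 2.55, 0) = 1.7284
prox(-4.3555) = sign(-4.3555)*max(|-4.3555| - 2.55, 0) = -1.8055
prox(x) = [-0.7374, 0.9413, 1.7284, -1.8055]
||prox(x)||_1 = 0.7374 + 0.9413 + 1.7284 + 1.8055 = 5.2126


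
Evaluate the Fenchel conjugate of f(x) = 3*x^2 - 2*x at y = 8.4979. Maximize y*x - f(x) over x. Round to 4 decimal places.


f*(y) = sup_x {y*x - a*x^2 - b*x} = sup_x {(y-b)*x - a*x^2}
FOC: (y - b) - 2a*x = 0 => x* = (y - b)/(2a)
x* = (8.4979 + 2)/(2*3) = 1.7497
f*(8.4979) = (y-b)^2/(4a) = (8.4979 + 2)^2/(4*3)
= 110.2059/12 = 9.1838


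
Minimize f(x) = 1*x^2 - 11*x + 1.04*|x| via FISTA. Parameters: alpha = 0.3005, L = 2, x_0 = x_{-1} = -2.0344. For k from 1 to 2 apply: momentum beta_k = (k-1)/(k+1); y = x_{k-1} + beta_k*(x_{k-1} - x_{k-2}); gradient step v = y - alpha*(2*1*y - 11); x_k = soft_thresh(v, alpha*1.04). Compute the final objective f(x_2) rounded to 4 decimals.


FISTA on f(x) = 1*x^2 - 11*x + 1.04*|x|
L = 2, alpha = 0.3005
Iteration 1: beta = 0.0, y = -2.0344 + 0.0*(-2.0344 + 2.0344) = -2.0344
  grad(y) = -15.0688, v = y - alpha*grad = 2.4938
  prox(v) = soft_thresh(2.4938, 0.3125) = 2.1813
Iteration 2: beta = 0.3333, y = 2.1813 + 0.3333*(2.1813 + 2.0344) = 3.5865
  grad(y) = -3.8271, v = y - alpha*grad = 4.7365
  prox(v) = soft_thresh(4.7365, 0.3125) = 4.424
f(x_2) = 1*4.424^2 - 11*4.424 + 1.04*|4.424| = -24.4912


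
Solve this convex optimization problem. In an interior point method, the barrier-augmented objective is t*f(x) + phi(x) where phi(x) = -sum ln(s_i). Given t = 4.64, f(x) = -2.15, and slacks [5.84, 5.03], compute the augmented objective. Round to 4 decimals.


Step 1: Compute log-barrier.
ln values: [1.7647, 1.6154]
phi = -(1.7647 + 1.6154) = -3.3802
Step 2: Compute augmented objective.
t*f(x) = 4.64*-2.15 = -9.976
Total = -9.976 - 3.3802 = -13.3562


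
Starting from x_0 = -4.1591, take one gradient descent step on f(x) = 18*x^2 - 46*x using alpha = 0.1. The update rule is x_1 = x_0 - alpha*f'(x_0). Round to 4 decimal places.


We compute the gradient at x_0 and apply the update.
f'(x) = 36*x - 46
f'(-4.1591) = 36*-4.1591 - 46 = -195.7276
x_1 = -4.1591 - 0.1*-195.7276 = 15.4137


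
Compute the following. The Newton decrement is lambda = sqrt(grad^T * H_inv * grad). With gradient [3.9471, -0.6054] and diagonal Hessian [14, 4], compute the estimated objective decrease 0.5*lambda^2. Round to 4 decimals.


Step 1: H is diagonal, so H^(-1) * g = [0.2819, -0.1514].
Step 2: g^T H^(-1) g = sum_i g_i^2 / H_ii
  = (3.9471)^2/14 + (-0.6054)^2/4
  = 1.1128 + 0.0916 = 1.2045
Step 3: Objective decrease = 0.5 * g^T H^(-1) g = 0.6022


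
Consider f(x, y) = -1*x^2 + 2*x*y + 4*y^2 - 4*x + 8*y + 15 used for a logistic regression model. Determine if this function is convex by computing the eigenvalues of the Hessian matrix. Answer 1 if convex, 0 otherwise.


The Hessian of f(x,y) = -1*x^2 + 2*x*y + 4*y^2 - 4*x + 8*y + 15 is:
H = [[-2, 2], [2, 8]]
Trace = -2 + 8 = 6
Determinant = -2*8 - (2)^2 = -20
Discriminant = (6)^2 - 4*-20 = 116.0
Eigenvalues: lambda_1 = -2.3852, lambda_2 = 8.3852
The function is not convex.

0


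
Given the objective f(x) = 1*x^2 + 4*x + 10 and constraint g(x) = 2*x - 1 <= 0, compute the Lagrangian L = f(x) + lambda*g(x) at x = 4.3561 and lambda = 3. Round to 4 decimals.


Step 1: Evaluate f(x).
f(4.3561) = 1*4.3561^2 + 4*4.3561 + 10 = 46.4
Step 2: Evaluate g(x).
g(4.3561) = 2*4.3561 - 1 = 7.7122
Step 3: Compute Lagrangian.
L = 46.4 + 3*7.7122 = 69.5366


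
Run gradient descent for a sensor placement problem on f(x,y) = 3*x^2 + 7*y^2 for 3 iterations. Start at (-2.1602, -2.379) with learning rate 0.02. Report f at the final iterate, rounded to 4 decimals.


Gradient descent on f(x,y) = 3*x^2 + 7*y^2.
Starting point: (-2.1602, -2.379), alpha = 0.02
Step 1: grad_x = 2*3*-2.1602 = -12.9612, grad_y = 2*7*-2.379 = -33.306
  x_1 = -2.1602 - 0.02*-12.9612 = -1.901
  y_1 = -2.379 - 0.02*-33.306 = -1.7129
Step 2: grad_x = 2*3*-1.901 = -11.4059, grad_y = 2*7*-1.7129 = -23.9803
  x_2 = -1.901 - 0.02*-11.4059 = -1.6729
  y_2 = -1.7129 - 0.02*-23.9803 = -1.2333
Step 3: grad_x = 2*3*-1.6729 = -10.0372, grad_y = 2*7*-1.2333 = -17.2658
  x_3 = -1.6729 - 0.02*-10.0372 = -1.4721
  y_3 = -1.2333 - 0.02*-17.2658 = -0.888
f(-1.4721, -0.888) = 3*(-1.4721)^2 + 7*(-0.888)^2 = 12.0206


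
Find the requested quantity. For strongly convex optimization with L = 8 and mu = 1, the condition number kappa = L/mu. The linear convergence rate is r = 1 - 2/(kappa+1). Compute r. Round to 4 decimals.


Step 1: Compute the condition number.
kappa = L/mu = 8/1 = 8.0
Step 2: Compute the convergence rate.
r = 1 - 2/(kappa + 1) = 1 - 2*mu/(L + mu) = (L - mu)/(L + mu) = 7/9 = 0.7778


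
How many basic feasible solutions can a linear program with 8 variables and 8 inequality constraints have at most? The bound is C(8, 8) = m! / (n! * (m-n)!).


Each vertex corresponds to some choice of n active constraints out of m, so the number of vertices is at most C(m, n) = m! / (n!(m-n)!).
m = 8, n = 8
Numerator: 8 * 7 * 6 * 5 * 4 * 3 * 2 * 1
Denominator: 8! = 40320
C(8, 8) = 1


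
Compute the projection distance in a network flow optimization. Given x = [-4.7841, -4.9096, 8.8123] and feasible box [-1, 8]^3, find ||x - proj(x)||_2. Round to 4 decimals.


Project each component onto [-1, 8].
clip(-4.7841) = -1.0, clip(-4.9096) = -1.0, clip(8.8123) = 8.0
Projection = [-1.0, -1.0, 8.0]
Squared diffs: [14.3194, 15.285, 0.6598]
Distance = sqrt(30.2642) = 5.5013


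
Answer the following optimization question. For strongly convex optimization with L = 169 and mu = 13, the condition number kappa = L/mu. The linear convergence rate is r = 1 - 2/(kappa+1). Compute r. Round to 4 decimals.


Step 1: Compute the condition number.
kappa = L/mu = 169/13 = 13.0
Step 2: Compute the convergence rate.
r = 1 - 2/(kappa + 1) = 1 - 2*mu/(L + mu) = (L - mu)/(L + mu) = 156/182 = 0.8571


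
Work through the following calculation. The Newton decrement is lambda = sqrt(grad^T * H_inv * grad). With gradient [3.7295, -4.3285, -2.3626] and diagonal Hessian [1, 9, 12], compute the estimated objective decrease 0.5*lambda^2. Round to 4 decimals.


Step 1: H is diagonal, so H^(-1) * g = [3.7295, -0.4809, -0.1969].
Step 2: g^T H^(-1) g = sum_i g_i^2 / H_ii
  = (3.7295)^2/1 + (-4.3285)^2/9 + (-2.3626)^2/12
  = 13.9092 + 2.0818 + 0.4652 = 16.4561
Step 3: Objective decrease = 0.5 * g^T H^(-1) g = 8.228


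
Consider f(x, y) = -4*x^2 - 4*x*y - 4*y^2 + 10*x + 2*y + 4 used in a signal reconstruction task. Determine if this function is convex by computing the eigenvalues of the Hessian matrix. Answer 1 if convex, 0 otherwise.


The Hessian of f(x,y) = -4*x^2 - 4*x*y - 4*y^2 + 10*x + 2*y + 4 is:
H = [[-8, -4], [-4, -8]]
Trace = -8 - 8 = -16
Determinant = -8*-8 - (-4)^2 = 48
Discriminant = (-16)^2 - 4*48 = 64.0
Eigenvalues: lambda_1 = -12.0, lambda_2 = -4.0
The function is not convex.

0
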